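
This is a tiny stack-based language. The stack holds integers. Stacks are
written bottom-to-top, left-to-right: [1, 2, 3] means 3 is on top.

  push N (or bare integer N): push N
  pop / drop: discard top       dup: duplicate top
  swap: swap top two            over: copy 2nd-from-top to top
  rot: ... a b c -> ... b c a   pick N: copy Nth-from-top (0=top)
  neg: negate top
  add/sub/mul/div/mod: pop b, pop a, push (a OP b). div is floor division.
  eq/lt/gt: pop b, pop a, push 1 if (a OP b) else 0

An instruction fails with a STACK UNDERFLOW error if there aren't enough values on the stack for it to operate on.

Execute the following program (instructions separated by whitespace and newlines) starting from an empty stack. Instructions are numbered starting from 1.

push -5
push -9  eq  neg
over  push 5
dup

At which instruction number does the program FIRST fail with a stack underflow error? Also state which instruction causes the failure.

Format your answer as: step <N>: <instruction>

Step 1 ('push -5'): stack = [-5], depth = 1
Step 2 ('push -9'): stack = [-5, -9], depth = 2
Step 3 ('eq'): stack = [0], depth = 1
Step 4 ('neg'): stack = [0], depth = 1
Step 5 ('over'): needs 2 value(s) but depth is 1 — STACK UNDERFLOW

Answer: step 5: over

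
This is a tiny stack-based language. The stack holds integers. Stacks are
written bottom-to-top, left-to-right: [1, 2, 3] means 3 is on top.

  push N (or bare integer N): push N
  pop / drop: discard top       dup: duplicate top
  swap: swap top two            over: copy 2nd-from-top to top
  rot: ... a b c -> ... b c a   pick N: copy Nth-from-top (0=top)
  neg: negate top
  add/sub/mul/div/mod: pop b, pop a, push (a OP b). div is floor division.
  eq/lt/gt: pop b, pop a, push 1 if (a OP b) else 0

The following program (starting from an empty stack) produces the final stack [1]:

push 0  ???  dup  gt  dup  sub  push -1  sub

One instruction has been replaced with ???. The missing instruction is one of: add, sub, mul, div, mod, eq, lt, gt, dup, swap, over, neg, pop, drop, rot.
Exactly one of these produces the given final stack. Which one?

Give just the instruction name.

Answer: neg

Derivation:
Stack before ???: [0]
Stack after ???:  [0]
The instruction that transforms [0] -> [0] is: neg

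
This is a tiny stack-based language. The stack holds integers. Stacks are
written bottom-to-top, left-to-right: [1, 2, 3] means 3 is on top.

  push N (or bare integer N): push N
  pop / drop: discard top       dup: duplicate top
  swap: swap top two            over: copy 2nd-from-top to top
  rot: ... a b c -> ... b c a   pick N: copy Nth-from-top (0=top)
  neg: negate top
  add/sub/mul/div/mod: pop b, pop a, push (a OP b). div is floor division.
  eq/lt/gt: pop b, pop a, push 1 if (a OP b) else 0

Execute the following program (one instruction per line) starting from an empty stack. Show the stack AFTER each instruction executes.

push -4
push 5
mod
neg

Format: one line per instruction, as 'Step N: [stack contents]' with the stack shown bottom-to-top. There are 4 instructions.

Step 1: [-4]
Step 2: [-4, 5]
Step 3: [1]
Step 4: [-1]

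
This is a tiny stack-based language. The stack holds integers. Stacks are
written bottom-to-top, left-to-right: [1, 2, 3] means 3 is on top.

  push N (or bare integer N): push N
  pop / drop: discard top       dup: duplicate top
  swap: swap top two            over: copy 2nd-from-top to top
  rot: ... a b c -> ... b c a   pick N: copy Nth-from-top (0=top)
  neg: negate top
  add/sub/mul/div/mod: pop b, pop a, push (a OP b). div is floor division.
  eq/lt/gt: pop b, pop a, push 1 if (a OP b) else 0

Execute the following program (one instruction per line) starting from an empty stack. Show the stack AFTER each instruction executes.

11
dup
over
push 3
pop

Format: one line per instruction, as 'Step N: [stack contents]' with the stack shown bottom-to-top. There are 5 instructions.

Step 1: [11]
Step 2: [11, 11]
Step 3: [11, 11, 11]
Step 4: [11, 11, 11, 3]
Step 5: [11, 11, 11]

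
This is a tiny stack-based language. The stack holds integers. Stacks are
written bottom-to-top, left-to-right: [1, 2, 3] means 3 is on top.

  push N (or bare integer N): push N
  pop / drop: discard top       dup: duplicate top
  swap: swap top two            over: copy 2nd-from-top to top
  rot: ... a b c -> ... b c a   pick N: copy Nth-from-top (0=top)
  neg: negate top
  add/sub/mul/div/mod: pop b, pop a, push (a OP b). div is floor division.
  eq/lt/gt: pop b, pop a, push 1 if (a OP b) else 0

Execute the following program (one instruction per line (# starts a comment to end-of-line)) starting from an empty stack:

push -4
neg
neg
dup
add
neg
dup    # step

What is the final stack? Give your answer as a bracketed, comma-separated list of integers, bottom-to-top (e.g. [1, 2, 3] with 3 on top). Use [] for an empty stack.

After 'push -4': [-4]
After 'neg': [4]
After 'neg': [-4]
After 'dup': [-4, -4]
After 'add': [-8]
After 'neg': [8]
After 'dup': [8, 8]

Answer: [8, 8]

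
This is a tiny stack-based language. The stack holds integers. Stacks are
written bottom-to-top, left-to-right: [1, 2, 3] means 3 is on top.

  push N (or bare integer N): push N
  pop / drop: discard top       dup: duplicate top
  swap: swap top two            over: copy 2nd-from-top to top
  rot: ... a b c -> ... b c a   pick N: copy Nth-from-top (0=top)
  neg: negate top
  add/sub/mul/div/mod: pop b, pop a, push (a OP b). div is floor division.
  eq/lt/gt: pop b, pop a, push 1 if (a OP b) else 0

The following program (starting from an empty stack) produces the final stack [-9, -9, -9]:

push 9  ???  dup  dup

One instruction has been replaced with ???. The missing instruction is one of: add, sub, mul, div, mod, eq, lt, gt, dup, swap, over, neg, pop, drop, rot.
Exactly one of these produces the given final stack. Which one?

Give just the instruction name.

Answer: neg

Derivation:
Stack before ???: [9]
Stack after ???:  [-9]
The instruction that transforms [9] -> [-9] is: neg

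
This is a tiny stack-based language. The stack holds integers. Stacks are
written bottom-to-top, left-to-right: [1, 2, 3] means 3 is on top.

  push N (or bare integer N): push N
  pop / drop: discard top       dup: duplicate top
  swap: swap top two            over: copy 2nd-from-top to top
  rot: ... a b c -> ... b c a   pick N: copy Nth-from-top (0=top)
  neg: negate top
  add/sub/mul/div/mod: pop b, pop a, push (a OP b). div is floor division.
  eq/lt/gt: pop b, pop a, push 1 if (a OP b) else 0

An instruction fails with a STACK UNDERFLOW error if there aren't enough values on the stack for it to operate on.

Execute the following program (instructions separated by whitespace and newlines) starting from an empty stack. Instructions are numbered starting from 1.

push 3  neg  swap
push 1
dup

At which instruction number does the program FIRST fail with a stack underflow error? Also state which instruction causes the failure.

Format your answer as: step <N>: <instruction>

Answer: step 3: swap

Derivation:
Step 1 ('push 3'): stack = [3], depth = 1
Step 2 ('neg'): stack = [-3], depth = 1
Step 3 ('swap'): needs 2 value(s) but depth is 1 — STACK UNDERFLOW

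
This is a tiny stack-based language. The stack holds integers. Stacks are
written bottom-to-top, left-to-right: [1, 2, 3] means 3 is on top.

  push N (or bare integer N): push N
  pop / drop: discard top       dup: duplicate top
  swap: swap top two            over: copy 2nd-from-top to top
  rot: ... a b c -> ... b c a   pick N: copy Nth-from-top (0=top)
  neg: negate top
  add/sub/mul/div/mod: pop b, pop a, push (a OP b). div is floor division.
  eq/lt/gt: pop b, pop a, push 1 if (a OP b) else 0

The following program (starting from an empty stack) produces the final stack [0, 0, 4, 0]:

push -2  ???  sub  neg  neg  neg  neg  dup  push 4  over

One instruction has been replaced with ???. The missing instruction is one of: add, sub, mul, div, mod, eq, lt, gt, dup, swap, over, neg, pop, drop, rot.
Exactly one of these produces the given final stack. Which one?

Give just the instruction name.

Answer: dup

Derivation:
Stack before ???: [-2]
Stack after ???:  [-2, -2]
The instruction that transforms [-2] -> [-2, -2] is: dup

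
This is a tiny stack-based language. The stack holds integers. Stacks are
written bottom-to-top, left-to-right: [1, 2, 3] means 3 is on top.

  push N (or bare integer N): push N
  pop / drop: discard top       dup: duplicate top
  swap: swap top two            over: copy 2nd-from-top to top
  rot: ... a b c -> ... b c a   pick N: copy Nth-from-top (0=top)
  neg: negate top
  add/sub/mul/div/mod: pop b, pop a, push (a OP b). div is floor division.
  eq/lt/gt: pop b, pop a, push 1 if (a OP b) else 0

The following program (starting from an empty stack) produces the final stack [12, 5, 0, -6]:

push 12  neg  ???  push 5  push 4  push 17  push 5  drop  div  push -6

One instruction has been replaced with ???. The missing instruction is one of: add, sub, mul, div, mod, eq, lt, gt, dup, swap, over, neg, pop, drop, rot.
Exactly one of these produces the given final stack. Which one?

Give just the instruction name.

Answer: neg

Derivation:
Stack before ???: [-12]
Stack after ???:  [12]
The instruction that transforms [-12] -> [12] is: neg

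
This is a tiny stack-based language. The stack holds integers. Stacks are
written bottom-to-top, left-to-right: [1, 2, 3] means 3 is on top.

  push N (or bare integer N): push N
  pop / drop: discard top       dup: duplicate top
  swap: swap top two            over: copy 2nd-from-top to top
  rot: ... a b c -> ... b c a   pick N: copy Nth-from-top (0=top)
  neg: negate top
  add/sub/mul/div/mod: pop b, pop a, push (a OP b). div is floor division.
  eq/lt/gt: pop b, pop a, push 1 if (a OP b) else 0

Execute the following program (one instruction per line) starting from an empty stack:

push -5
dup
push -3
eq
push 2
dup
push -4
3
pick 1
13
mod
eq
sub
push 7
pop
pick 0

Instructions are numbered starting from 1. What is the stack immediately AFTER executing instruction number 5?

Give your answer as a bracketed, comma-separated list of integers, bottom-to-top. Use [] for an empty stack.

Step 1 ('push -5'): [-5]
Step 2 ('dup'): [-5, -5]
Step 3 ('push -3'): [-5, -5, -3]
Step 4 ('eq'): [-5, 0]
Step 5 ('push 2'): [-5, 0, 2]

Answer: [-5, 0, 2]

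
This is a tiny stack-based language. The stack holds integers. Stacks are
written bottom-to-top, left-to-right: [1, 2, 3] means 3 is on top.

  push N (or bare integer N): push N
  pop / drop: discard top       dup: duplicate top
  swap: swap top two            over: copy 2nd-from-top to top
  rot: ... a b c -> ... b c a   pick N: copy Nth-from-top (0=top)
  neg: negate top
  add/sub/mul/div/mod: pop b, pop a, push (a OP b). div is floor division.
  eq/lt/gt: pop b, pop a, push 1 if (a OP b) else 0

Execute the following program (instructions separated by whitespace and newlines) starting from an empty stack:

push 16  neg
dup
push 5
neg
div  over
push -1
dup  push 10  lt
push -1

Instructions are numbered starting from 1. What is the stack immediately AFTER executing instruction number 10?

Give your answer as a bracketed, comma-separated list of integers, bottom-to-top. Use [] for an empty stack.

Step 1 ('push 16'): [16]
Step 2 ('neg'): [-16]
Step 3 ('dup'): [-16, -16]
Step 4 ('push 5'): [-16, -16, 5]
Step 5 ('neg'): [-16, -16, -5]
Step 6 ('div'): [-16, 3]
Step 7 ('over'): [-16, 3, -16]
Step 8 ('push -1'): [-16, 3, -16, -1]
Step 9 ('dup'): [-16, 3, -16, -1, -1]
Step 10 ('push 10'): [-16, 3, -16, -1, -1, 10]

Answer: [-16, 3, -16, -1, -1, 10]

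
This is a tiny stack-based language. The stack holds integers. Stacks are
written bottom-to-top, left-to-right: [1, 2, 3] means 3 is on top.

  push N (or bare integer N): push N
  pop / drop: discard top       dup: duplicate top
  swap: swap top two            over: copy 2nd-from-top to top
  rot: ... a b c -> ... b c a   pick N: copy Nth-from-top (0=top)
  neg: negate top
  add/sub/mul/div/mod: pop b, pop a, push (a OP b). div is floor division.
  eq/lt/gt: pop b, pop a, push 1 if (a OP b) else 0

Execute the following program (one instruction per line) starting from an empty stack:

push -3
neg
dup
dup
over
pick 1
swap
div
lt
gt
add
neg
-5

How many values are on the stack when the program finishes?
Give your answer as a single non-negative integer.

After 'push -3': stack = [-3] (depth 1)
After 'neg': stack = [3] (depth 1)
After 'dup': stack = [3, 3] (depth 2)
After 'dup': stack = [3, 3, 3] (depth 3)
After 'over': stack = [3, 3, 3, 3] (depth 4)
After 'pick 1': stack = [3, 3, 3, 3, 3] (depth 5)
After 'swap': stack = [3, 3, 3, 3, 3] (depth 5)
After 'div': stack = [3, 3, 3, 1] (depth 4)
After 'lt': stack = [3, 3, 0] (depth 3)
After 'gt': stack = [3, 1] (depth 2)
After 'add': stack = [4] (depth 1)
After 'neg': stack = [-4] (depth 1)
After 'push -5': stack = [-4, -5] (depth 2)

Answer: 2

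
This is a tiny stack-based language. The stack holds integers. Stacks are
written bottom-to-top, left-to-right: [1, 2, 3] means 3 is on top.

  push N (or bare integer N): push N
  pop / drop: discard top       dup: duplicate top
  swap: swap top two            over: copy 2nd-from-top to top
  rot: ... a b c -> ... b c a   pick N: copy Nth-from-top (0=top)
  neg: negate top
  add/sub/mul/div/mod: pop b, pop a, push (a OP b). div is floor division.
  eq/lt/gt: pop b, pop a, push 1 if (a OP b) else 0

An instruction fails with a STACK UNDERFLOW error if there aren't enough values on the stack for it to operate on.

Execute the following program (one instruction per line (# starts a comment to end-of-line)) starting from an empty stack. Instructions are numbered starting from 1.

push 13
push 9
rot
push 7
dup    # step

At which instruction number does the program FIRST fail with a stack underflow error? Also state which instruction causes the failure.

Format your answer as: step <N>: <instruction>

Step 1 ('push 13'): stack = [13], depth = 1
Step 2 ('push 9'): stack = [13, 9], depth = 2
Step 3 ('rot'): needs 3 value(s) but depth is 2 — STACK UNDERFLOW

Answer: step 3: rot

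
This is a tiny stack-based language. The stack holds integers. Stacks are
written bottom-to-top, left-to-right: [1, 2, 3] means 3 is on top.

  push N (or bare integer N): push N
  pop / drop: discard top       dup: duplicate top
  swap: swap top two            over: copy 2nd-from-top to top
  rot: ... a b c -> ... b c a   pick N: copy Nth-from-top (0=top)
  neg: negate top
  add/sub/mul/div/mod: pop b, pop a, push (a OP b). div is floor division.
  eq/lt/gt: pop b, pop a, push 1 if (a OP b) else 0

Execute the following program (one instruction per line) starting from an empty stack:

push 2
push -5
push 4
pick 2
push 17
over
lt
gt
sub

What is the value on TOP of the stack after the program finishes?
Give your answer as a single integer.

After 'push 2': [2]
After 'push -5': [2, -5]
After 'push 4': [2, -5, 4]
After 'pick 2': [2, -5, 4, 2]
After 'push 17': [2, -5, 4, 2, 17]
After 'over': [2, -5, 4, 2, 17, 2]
After 'lt': [2, -5, 4, 2, 0]
After 'gt': [2, -5, 4, 1]
After 'sub': [2, -5, 3]

Answer: 3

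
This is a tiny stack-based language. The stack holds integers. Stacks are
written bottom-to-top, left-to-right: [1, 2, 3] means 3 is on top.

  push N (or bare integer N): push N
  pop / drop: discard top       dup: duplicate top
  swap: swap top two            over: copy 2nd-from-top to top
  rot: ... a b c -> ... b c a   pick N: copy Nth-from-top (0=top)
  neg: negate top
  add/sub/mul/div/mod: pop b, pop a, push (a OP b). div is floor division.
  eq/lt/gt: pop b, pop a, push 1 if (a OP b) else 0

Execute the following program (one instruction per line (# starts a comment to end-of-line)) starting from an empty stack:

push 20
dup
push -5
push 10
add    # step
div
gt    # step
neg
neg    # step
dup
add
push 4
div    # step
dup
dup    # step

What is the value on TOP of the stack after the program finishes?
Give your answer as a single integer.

After 'push 20': [20]
After 'dup': [20, 20]
After 'push -5': [20, 20, -5]
After 'push 10': [20, 20, -5, 10]
After 'add': [20, 20, 5]
After 'div': [20, 4]
After 'gt': [1]
After 'neg': [-1]
After 'neg': [1]
After 'dup': [1, 1]
After 'add': [2]
After 'push 4': [2, 4]
After 'div': [0]
After 'dup': [0, 0]
After 'dup': [0, 0, 0]

Answer: 0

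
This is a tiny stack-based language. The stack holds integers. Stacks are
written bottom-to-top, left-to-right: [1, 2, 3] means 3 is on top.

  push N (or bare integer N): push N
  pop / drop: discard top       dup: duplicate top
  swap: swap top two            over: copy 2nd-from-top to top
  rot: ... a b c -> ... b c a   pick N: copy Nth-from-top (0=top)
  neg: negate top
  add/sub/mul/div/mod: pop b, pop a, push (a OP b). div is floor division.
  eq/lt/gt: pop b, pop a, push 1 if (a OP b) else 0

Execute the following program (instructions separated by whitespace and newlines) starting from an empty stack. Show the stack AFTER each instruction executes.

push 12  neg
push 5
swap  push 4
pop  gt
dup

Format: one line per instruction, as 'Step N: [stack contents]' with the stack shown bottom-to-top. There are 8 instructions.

Step 1: [12]
Step 2: [-12]
Step 3: [-12, 5]
Step 4: [5, -12]
Step 5: [5, -12, 4]
Step 6: [5, -12]
Step 7: [1]
Step 8: [1, 1]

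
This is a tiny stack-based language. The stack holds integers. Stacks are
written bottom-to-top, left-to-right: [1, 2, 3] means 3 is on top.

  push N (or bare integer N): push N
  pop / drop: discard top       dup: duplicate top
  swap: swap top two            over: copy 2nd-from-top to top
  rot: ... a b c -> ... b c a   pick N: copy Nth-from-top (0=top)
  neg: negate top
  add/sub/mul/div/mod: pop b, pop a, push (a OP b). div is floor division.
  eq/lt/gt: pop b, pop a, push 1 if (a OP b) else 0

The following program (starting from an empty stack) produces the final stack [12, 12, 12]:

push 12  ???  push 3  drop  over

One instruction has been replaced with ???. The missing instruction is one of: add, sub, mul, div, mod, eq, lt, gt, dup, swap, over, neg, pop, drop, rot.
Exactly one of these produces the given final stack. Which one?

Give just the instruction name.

Answer: dup

Derivation:
Stack before ???: [12]
Stack after ???:  [12, 12]
The instruction that transforms [12] -> [12, 12] is: dup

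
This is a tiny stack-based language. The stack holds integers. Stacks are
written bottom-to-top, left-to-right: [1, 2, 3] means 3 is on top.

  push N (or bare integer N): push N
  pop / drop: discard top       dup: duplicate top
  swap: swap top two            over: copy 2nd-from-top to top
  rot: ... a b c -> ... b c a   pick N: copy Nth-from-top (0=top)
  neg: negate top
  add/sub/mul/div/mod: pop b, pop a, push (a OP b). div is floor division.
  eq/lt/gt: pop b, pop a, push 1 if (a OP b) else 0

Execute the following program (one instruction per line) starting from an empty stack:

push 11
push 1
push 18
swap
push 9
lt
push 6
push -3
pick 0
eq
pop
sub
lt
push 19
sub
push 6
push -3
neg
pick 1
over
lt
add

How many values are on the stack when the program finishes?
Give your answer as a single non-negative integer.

After 'push 11': stack = [11] (depth 1)
After 'push 1': stack = [11, 1] (depth 2)
After 'push 18': stack = [11, 1, 18] (depth 3)
After 'swap': stack = [11, 18, 1] (depth 3)
After 'push 9': stack = [11, 18, 1, 9] (depth 4)
After 'lt': stack = [11, 18, 1] (depth 3)
After 'push 6': stack = [11, 18, 1, 6] (depth 4)
After 'push -3': stack = [11, 18, 1, 6, -3] (depth 5)
After 'pick 0': stack = [11, 18, 1, 6, -3, -3] (depth 6)
After 'eq': stack = [11, 18, 1, 6, 1] (depth 5)
  ...
After 'lt': stack = [11, 0] (depth 2)
After 'push 19': stack = [11, 0, 19] (depth 3)
After 'sub': stack = [11, -19] (depth 2)
After 'push 6': stack = [11, -19, 6] (depth 3)
After 'push -3': stack = [11, -19, 6, -3] (depth 4)
After 'neg': stack = [11, -19, 6, 3] (depth 4)
After 'pick 1': stack = [11, -19, 6, 3, 6] (depth 5)
After 'over': stack = [11, -19, 6, 3, 6, 3] (depth 6)
After 'lt': stack = [11, -19, 6, 3, 0] (depth 5)
After 'add': stack = [11, -19, 6, 3] (depth 4)

Answer: 4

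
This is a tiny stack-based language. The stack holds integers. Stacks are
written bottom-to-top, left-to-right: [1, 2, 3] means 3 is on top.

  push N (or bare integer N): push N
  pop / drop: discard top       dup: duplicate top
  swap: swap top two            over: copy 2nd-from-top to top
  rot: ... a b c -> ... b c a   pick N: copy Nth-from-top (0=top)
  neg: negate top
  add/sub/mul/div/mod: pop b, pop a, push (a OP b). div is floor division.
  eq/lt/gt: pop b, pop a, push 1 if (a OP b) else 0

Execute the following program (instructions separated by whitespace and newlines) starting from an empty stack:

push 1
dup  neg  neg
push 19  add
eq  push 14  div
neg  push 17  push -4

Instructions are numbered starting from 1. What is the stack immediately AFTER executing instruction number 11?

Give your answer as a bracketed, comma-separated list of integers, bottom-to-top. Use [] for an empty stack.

Step 1 ('push 1'): [1]
Step 2 ('dup'): [1, 1]
Step 3 ('neg'): [1, -1]
Step 4 ('neg'): [1, 1]
Step 5 ('push 19'): [1, 1, 19]
Step 6 ('add'): [1, 20]
Step 7 ('eq'): [0]
Step 8 ('push 14'): [0, 14]
Step 9 ('div'): [0]
Step 10 ('neg'): [0]
Step 11 ('push 17'): [0, 17]

Answer: [0, 17]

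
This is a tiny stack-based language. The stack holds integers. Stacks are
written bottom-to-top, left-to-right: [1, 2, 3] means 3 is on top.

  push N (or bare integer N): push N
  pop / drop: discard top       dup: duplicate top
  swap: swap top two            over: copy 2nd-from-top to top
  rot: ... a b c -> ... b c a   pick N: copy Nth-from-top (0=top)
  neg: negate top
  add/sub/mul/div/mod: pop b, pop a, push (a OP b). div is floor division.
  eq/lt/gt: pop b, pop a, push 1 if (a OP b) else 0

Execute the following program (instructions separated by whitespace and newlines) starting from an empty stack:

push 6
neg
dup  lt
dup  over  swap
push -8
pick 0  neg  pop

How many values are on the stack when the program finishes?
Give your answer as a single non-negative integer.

Answer: 4

Derivation:
After 'push 6': stack = [6] (depth 1)
After 'neg': stack = [-6] (depth 1)
After 'dup': stack = [-6, -6] (depth 2)
After 'lt': stack = [0] (depth 1)
After 'dup': stack = [0, 0] (depth 2)
After 'over': stack = [0, 0, 0] (depth 3)
After 'swap': stack = [0, 0, 0] (depth 3)
After 'push -8': stack = [0, 0, 0, -8] (depth 4)
After 'pick 0': stack = [0, 0, 0, -8, -8] (depth 5)
After 'neg': stack = [0, 0, 0, -8, 8] (depth 5)
After 'pop': stack = [0, 0, 0, -8] (depth 4)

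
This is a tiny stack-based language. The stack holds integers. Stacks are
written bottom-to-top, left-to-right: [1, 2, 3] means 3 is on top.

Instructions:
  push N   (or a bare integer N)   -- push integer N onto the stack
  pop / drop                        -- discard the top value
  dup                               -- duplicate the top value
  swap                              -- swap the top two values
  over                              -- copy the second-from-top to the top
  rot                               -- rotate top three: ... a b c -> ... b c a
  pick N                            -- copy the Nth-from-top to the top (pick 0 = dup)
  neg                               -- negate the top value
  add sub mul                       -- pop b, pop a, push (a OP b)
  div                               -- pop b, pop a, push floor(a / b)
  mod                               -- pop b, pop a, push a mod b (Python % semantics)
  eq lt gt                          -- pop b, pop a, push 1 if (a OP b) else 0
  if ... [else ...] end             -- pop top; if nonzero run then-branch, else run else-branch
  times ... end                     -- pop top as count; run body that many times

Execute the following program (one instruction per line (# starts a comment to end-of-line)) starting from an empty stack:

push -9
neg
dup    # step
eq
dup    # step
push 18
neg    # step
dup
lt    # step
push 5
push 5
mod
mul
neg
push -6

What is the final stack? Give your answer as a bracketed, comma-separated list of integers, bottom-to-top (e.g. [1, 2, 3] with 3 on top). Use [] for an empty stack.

After 'push -9': [-9]
After 'neg': [9]
After 'dup': [9, 9]
After 'eq': [1]
After 'dup': [1, 1]
After 'push 18': [1, 1, 18]
After 'neg': [1, 1, -18]
After 'dup': [1, 1, -18, -18]
After 'lt': [1, 1, 0]
After 'push 5': [1, 1, 0, 5]
After 'push 5': [1, 1, 0, 5, 5]
After 'mod': [1, 1, 0, 0]
After 'mul': [1, 1, 0]
After 'neg': [1, 1, 0]
After 'push -6': [1, 1, 0, -6]

Answer: [1, 1, 0, -6]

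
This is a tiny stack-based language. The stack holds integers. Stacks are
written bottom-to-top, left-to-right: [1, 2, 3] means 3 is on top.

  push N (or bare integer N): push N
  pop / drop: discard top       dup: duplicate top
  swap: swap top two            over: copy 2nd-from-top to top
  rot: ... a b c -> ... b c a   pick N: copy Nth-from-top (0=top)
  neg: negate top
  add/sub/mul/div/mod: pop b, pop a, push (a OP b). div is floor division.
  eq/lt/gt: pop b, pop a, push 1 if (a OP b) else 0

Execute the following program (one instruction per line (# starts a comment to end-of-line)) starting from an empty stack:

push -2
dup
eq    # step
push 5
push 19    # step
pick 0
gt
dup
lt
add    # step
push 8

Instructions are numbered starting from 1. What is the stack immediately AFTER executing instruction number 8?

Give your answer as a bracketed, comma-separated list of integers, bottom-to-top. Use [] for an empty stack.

Answer: [1, 5, 0, 0]

Derivation:
Step 1 ('push -2'): [-2]
Step 2 ('dup'): [-2, -2]
Step 3 ('eq'): [1]
Step 4 ('push 5'): [1, 5]
Step 5 ('push 19'): [1, 5, 19]
Step 6 ('pick 0'): [1, 5, 19, 19]
Step 7 ('gt'): [1, 5, 0]
Step 8 ('dup'): [1, 5, 0, 0]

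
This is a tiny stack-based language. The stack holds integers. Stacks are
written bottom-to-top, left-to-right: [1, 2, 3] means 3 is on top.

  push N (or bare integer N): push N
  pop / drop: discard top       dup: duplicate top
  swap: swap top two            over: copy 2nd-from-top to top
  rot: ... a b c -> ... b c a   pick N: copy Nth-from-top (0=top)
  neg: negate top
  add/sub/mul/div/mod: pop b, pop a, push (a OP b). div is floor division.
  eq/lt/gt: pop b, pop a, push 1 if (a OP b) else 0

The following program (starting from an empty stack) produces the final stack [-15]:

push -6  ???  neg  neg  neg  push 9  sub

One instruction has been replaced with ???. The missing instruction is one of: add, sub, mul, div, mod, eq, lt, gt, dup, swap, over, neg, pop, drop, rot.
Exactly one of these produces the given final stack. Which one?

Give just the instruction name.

Answer: neg

Derivation:
Stack before ???: [-6]
Stack after ???:  [6]
The instruction that transforms [-6] -> [6] is: neg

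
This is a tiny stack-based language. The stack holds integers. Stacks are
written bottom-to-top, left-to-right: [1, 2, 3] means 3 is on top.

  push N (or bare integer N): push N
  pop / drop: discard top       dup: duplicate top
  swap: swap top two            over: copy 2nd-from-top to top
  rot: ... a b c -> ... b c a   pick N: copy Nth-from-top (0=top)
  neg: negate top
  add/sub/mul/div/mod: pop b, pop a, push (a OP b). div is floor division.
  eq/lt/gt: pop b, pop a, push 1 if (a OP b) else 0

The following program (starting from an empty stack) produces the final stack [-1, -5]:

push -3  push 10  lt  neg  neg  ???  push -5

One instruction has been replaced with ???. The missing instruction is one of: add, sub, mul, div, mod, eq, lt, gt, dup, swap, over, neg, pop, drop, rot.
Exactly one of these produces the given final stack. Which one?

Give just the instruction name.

Answer: neg

Derivation:
Stack before ???: [1]
Stack after ???:  [-1]
The instruction that transforms [1] -> [-1] is: neg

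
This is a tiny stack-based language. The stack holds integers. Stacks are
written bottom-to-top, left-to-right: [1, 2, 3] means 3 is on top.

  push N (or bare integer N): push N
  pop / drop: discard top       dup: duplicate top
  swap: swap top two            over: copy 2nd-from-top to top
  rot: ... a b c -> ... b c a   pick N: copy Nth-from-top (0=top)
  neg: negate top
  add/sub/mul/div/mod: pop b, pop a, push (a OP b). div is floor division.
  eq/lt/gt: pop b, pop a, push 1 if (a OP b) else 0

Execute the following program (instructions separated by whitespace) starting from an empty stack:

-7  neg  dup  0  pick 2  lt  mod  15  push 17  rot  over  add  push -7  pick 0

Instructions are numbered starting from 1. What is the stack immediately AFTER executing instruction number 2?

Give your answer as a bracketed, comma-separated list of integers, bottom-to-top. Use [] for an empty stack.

Step 1 ('-7'): [-7]
Step 2 ('neg'): [7]

Answer: [7]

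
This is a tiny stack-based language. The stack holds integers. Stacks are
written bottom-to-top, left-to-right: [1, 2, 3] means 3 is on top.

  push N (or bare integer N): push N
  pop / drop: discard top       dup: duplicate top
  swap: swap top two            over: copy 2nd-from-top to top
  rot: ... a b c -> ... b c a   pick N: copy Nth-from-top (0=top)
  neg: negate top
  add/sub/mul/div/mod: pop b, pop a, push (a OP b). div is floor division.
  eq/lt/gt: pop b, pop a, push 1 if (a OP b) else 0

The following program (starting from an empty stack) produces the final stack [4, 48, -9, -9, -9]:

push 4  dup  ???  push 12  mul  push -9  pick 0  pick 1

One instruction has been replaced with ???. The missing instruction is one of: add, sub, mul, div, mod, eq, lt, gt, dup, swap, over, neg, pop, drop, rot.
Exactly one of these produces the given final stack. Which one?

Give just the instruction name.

Stack before ???: [4, 4]
Stack after ???:  [4, 4]
The instruction that transforms [4, 4] -> [4, 4] is: swap

Answer: swap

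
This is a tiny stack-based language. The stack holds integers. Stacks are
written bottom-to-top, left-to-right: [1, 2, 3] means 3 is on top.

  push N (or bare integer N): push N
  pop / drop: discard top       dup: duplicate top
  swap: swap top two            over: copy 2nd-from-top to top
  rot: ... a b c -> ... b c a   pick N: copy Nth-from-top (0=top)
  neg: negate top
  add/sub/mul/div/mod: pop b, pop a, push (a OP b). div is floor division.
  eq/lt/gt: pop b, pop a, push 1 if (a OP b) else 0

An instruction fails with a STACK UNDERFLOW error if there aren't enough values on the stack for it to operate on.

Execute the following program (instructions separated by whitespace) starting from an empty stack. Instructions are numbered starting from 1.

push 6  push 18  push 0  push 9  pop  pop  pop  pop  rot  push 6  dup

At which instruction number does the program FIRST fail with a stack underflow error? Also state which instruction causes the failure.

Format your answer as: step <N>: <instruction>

Step 1 ('push 6'): stack = [6], depth = 1
Step 2 ('push 18'): stack = [6, 18], depth = 2
Step 3 ('push 0'): stack = [6, 18, 0], depth = 3
Step 4 ('push 9'): stack = [6, 18, 0, 9], depth = 4
Step 5 ('pop'): stack = [6, 18, 0], depth = 3
Step 6 ('pop'): stack = [6, 18], depth = 2
Step 7 ('pop'): stack = [6], depth = 1
Step 8 ('pop'): stack = [], depth = 0
Step 9 ('rot'): needs 3 value(s) but depth is 0 — STACK UNDERFLOW

Answer: step 9: rot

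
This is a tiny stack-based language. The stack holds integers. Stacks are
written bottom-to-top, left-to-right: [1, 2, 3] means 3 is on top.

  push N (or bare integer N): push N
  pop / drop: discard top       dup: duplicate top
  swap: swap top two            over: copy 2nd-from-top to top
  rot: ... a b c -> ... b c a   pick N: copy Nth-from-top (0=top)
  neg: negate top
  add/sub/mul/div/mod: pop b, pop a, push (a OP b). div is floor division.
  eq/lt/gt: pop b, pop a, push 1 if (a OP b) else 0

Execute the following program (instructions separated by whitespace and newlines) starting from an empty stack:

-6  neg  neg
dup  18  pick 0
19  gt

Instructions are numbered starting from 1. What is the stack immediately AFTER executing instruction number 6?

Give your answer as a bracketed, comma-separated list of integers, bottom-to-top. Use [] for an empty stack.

Answer: [-6, -6, 18, 18]

Derivation:
Step 1 ('-6'): [-6]
Step 2 ('neg'): [6]
Step 3 ('neg'): [-6]
Step 4 ('dup'): [-6, -6]
Step 5 ('18'): [-6, -6, 18]
Step 6 ('pick 0'): [-6, -6, 18, 18]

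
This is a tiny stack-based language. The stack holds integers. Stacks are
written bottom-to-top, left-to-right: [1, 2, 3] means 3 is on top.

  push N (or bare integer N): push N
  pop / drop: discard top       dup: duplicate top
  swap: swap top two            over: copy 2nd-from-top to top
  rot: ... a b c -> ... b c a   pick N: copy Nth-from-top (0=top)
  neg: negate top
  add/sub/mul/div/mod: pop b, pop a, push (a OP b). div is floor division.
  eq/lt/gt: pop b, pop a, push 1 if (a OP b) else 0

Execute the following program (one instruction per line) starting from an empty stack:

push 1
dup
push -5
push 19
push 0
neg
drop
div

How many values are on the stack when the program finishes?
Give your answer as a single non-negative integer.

After 'push 1': stack = [1] (depth 1)
After 'dup': stack = [1, 1] (depth 2)
After 'push -5': stack = [1, 1, -5] (depth 3)
After 'push 19': stack = [1, 1, -5, 19] (depth 4)
After 'push 0': stack = [1, 1, -5, 19, 0] (depth 5)
After 'neg': stack = [1, 1, -5, 19, 0] (depth 5)
After 'drop': stack = [1, 1, -5, 19] (depth 4)
After 'div': stack = [1, 1, -1] (depth 3)

Answer: 3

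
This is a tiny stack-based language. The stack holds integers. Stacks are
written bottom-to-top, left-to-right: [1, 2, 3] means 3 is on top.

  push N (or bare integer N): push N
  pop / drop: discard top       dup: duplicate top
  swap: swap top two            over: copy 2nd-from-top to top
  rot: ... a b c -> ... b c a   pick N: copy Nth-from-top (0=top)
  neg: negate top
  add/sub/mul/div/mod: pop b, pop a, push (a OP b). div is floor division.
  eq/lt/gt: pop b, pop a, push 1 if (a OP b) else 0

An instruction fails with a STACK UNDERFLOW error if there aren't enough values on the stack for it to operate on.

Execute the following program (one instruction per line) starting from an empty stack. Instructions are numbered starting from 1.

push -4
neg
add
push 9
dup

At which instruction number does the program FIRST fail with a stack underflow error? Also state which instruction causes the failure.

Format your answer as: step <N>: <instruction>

Step 1 ('push -4'): stack = [-4], depth = 1
Step 2 ('neg'): stack = [4], depth = 1
Step 3 ('add'): needs 2 value(s) but depth is 1 — STACK UNDERFLOW

Answer: step 3: add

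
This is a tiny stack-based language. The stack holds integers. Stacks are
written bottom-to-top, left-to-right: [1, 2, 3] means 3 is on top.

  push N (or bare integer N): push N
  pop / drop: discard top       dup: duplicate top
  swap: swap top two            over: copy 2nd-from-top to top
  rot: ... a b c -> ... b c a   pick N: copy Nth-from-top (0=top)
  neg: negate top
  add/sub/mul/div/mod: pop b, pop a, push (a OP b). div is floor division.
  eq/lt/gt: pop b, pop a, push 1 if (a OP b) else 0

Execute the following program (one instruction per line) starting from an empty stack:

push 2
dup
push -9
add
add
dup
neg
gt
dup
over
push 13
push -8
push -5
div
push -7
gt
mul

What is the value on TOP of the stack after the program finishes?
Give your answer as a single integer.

After 'push 2': [2]
After 'dup': [2, 2]
After 'push -9': [2, 2, -9]
After 'add': [2, -7]
After 'add': [-5]
After 'dup': [-5, -5]
After 'neg': [-5, 5]
After 'gt': [0]
After 'dup': [0, 0]
After 'over': [0, 0, 0]
After 'push 13': [0, 0, 0, 13]
After 'push -8': [0, 0, 0, 13, -8]
After 'push -5': [0, 0, 0, 13, -8, -5]
After 'div': [0, 0, 0, 13, 1]
After 'push -7': [0, 0, 0, 13, 1, -7]
After 'gt': [0, 0, 0, 13, 1]
After 'mul': [0, 0, 0, 13]

Answer: 13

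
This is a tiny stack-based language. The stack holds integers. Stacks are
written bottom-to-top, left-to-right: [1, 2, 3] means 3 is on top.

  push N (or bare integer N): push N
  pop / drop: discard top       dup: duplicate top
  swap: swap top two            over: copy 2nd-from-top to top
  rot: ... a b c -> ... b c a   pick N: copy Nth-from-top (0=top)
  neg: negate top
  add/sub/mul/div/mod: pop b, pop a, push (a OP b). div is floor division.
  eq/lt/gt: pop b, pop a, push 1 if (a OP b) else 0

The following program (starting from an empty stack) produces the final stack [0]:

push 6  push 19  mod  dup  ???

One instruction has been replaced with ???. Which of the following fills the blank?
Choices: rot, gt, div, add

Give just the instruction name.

Stack before ???: [6, 6]
Stack after ???:  [0]
Checking each choice:
  rot: stack underflow (need 3, have 2)
  gt: MATCH
  div: produces [1]
  add: produces [12]


Answer: gt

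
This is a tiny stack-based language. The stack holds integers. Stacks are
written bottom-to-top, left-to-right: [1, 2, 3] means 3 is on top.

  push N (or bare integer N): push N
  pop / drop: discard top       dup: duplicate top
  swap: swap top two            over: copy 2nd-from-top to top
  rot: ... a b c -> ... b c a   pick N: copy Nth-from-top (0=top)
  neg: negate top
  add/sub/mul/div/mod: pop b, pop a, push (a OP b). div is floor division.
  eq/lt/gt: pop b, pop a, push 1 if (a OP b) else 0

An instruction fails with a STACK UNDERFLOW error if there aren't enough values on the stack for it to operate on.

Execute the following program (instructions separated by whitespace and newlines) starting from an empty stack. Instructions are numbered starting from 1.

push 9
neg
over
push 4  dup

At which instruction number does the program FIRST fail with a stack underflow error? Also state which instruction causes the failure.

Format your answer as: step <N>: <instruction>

Step 1 ('push 9'): stack = [9], depth = 1
Step 2 ('neg'): stack = [-9], depth = 1
Step 3 ('over'): needs 2 value(s) but depth is 1 — STACK UNDERFLOW

Answer: step 3: over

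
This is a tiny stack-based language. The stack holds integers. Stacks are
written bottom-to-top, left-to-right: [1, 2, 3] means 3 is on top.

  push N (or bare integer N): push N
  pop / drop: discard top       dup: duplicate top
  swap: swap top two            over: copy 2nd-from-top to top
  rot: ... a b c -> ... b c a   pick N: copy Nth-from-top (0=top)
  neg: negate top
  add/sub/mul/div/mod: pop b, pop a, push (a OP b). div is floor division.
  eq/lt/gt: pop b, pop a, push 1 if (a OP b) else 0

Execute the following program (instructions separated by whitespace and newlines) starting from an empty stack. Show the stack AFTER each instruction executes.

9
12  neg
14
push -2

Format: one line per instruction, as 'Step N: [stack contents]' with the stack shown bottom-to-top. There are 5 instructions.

Step 1: [9]
Step 2: [9, 12]
Step 3: [9, -12]
Step 4: [9, -12, 14]
Step 5: [9, -12, 14, -2]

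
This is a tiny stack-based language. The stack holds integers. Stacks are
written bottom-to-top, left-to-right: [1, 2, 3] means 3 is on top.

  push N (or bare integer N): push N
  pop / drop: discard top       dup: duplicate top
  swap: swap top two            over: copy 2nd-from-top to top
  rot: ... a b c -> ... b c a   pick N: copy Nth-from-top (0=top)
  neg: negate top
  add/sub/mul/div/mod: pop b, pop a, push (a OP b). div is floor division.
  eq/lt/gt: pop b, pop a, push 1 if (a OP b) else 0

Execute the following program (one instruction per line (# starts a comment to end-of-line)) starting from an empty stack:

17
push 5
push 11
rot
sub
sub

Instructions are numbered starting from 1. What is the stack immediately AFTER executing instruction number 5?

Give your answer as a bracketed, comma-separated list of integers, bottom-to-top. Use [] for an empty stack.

Answer: [5, -6]

Derivation:
Step 1 ('17'): [17]
Step 2 ('push 5'): [17, 5]
Step 3 ('push 11'): [17, 5, 11]
Step 4 ('rot'): [5, 11, 17]
Step 5 ('sub'): [5, -6]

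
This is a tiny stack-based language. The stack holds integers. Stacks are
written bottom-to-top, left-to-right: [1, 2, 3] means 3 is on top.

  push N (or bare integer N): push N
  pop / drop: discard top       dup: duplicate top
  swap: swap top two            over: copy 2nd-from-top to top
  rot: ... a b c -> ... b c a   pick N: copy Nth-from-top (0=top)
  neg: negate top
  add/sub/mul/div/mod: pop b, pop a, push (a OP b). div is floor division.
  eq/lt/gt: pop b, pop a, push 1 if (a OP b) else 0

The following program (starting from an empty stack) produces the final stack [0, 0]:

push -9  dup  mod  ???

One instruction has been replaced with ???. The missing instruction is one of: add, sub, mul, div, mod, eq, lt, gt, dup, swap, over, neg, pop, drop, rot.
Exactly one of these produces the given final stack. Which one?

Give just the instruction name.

Answer: dup

Derivation:
Stack before ???: [0]
Stack after ???:  [0, 0]
The instruction that transforms [0] -> [0, 0] is: dup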